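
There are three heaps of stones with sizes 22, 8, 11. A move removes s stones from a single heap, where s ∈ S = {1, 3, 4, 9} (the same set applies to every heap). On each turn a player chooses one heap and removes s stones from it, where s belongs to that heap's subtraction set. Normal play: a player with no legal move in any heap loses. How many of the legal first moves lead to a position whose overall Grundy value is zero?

0

All heaps use S = {1, 3, 4, 9}:
G(0) = 0
G(1) = mex{0} = 1
G(2) = mex{1} = 0
G(3) = mex{0,0} = 1
G(4) = mex{1,1,0} = 2
G(5) = mex{2,0,1} = 3
G(6) = mex{3,1,0} = 2
G(7) = mex{2,2,1} = 0
G(8) = mex{0,3,2} = 1
G(9) = mex{1,2,3,0} = 4
G(10) = mex{4,0,2,1} = 3
G(11) = mex{3,1,0,0} = 2
G(12) = mex{2,4,1,1} = 0
G(13) = mex{0,3,4,2} = 1
G(14) = mex{1,2,3,3} = 0
G(15) = mex{0,0,2,2} = 1
G(16) = mex{1,1,0,0} = 2
G(17) = mex{2,0,1,1} = 3
G(18) = mex{3,1,0,4} = 2
G(19) = mex{2,2,1,3} = 0
G(20) = mex{0,3,2,2} = 1
G(21) = mex{1,2,3,0} = 4
G(22) = mex{4,0,2,1} = 3
Heap A: G(22) = 3.
Heap B: G(8) = 1.
Heap C: G(11) = 2.
Combined Grundy value = 3 ⊕ 1 ⊕ 2 = 0.
A winning move leaves total XOR = 0, i.e. changes one component's Grundy value g to g ⊕ X where X is the current total.
Heap A: target g' = 3⊕0 = 3, but every legal move changes the Grundy value (mex property), so 0 moves.
Heap B: target g' = 1⊕0 = 1, but every legal move changes the Grundy value (mex property), so 0 moves.
Heap C: target g' = 2⊕0 = 2, but every legal move changes the Grundy value (mex property), so 0 moves.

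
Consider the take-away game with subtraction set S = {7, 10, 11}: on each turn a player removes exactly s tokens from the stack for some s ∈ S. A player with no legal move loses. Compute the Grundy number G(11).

G(0) = 0
G(1) = mex{} = 0
G(2) = mex{} = 0
G(3) = mex{} = 0
G(4) = mex{} = 0
G(5) = mex{} = 0
G(6) = mex{} = 0
G(7) = mex{0} = 1
G(8) = mex{0} = 1
G(9) = mex{0} = 1
G(10) = mex{0,0} = 1
G(11) = mex{0,0,0} = 1

1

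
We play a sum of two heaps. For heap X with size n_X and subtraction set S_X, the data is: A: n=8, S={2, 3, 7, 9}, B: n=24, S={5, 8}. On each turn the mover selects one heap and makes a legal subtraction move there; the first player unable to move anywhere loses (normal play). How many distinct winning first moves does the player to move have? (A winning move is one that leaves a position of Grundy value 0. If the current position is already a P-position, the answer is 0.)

Heap A, S = {2, 3, 7, 9}:
G(0) = 0
G(1) = mex{} = 0
G(2) = mex{0} = 1
G(3) = mex{0,0} = 1
G(4) = mex{1,0} = 2
G(5) = mex{1,1} = 0
G(6) = mex{2,1} = 0
G(7) = mex{0,2,0} = 1
G(8) = mex{0,0,0} = 1
G_A(8) = 1.
Heap B, S = {5, 8}:
G(0) = 0
G(1) = mex{} = 0
G(2) = mex{} = 0
G(3) = mex{} = 0
G(4) = mex{} = 0
G(5) = mex{0} = 1
G(6) = mex{0} = 1
G(7) = mex{0} = 1
G(8) = mex{0,0} = 1
G(9) = mex{0,0} = 1
G(10) = mex{1,0} = 2
G(11) = mex{1,0} = 2
G(12) = mex{1,0} = 2
G(13) = mex{1,1} = 0
G(14) = mex{1,1} = 0
G(15) = mex{2,1} = 0
G(16) = mex{2,1} = 0
G(17) = mex{2,1} = 0
G(18) = mex{0,2} = 1
G(19) = mex{0,2} = 1
G(20) = mex{0,2} = 1
G(21) = mex{0,0} = 1
G(22) = mex{0,0} = 1
G(23) = mex{1,0} = 2
G(24) = mex{1,0} = 2
G_B(24) = 2.
Combined Grundy value = 1 ⊕ 2 = 3.
A winning move leaves total XOR = 0, i.e. changes one component's Grundy value g to g ⊕ X where X is the current total.
Heap A: need g' = 1⊕3 = 2. Options: 8−2→G=0, 8−3→G=0, 8−7→G=0. Hits: 0.
Heap B: need g' = 2⊕3 = 1. Options: 24−5→G=1, 24−8→G=0. Hits: 1.

1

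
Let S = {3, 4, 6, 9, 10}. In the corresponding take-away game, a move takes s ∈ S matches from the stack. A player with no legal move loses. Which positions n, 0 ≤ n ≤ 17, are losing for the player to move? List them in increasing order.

0, 1, 2, 13, 14, 15

n :  0  1  2  3  4  5  6  7  8  9 10 11 12 13 14 15 16 17
G :  0  0  0  1  1  1  2  2  2  3  3  3  4  0  0  0  1  1
P-positions are exactly the n with G(n) = 0.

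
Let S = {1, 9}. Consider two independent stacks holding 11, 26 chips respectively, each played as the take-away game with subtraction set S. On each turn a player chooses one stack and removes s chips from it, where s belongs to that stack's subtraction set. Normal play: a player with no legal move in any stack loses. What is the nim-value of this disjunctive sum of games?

1

All stacks use S = {1, 9}:
n :  0  1  2  3  4  5  6  7  8  9 10 11 12 13 14 15 16 17 18 19 20 21 22 23 24 25 26
G :  0  1  0  1  0  1  0  1  0  1  0  1  0  1  0  1  0  1  0  1  0  1  0  1  0  1  0
Stack A: G(11) = 1.
Stack B: G(26) = 0.
Combined Grundy value = 1 ⊕ 0 = 1.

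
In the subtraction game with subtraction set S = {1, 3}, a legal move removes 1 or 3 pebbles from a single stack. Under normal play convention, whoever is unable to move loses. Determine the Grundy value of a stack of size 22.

n :  0  1  2  3  4  5  6  7  8  9 10 11 12 13 14 15 16 17 18 19 20 21 22
G :  0  1  0  1  0  1  0  1  0  1  0  1  0  1  0  1  0  1  0  1  0  1  0

0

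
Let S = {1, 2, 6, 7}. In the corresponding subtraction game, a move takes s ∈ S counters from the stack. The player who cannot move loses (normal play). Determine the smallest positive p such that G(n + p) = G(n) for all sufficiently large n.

8

G(0) = 0
G(1) = mex{0} = 1
G(2) = mex{1,0} = 2
G(3) = mex{2,1} = 0
G(4) = mex{0,2} = 1
G(5) = mex{1,0} = 2
G(6) = mex{2,1,0} = 3
G(7) = mex{3,2,1,0} = 4
G(8) = mex{4,3,2,1} = 0
G(9) = mex{0,4,0,2} = 1
G(10) = mex{1,0,1,0} = 2
G(11) = mex{2,1,2,1} = 0
G(12) = mex{0,2,3,2} = 1
G(13) = mex{1,0,4,3} = 2
G(14) = mex{2,1,0,4} = 3
G(15) = mex{3,2,1,0} = 4
G(16) = mex{4,3,2,1} = 0
G(17) = mex{0,4,0,2} = 1
G(n+8) = G(n) holds for n = 0,…,6 (a full window of length max(S) = 7), so the sequence is purely periodic with period 8.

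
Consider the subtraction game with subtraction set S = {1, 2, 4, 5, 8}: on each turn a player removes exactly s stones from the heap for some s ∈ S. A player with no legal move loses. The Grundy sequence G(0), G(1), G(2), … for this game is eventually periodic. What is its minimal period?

n :  0  1  2  3  4  5  6  7  8  9 10 11 12 13 14
G :  0  1  2  0  1  2  0  1  2  0  1  2  0  1  2
G(n+3) = G(n) holds for n = 0,…,7 (a full window of length max(S) = 8), so the sequence is purely periodic with period 3.

3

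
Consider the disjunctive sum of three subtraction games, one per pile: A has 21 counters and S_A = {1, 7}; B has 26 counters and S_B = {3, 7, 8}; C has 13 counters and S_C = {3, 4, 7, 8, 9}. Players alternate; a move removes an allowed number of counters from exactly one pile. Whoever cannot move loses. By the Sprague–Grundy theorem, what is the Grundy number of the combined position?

Pile A, S = {1, 7}:
G(0) = 0
G(1) = mex{0} = 1
G(2) = mex{1} = 0
G(3) = mex{0} = 1
G(4) = mex{1} = 0
G(5) = mex{0} = 1
G(6) = mex{1} = 0
G(7) = mex{0,0} = 1
G(8) = mex{1,1} = 0
G(9) = mex{0,0} = 1
G(10) = mex{1,1} = 0
G(11) = mex{0,0} = 1
G(12) = mex{1,1} = 0
G(13) = mex{0,0} = 1
G(14) = mex{1,1} = 0
G(15) = mex{0,0} = 1
G(16) = mex{1,1} = 0
G(17) = mex{0,0} = 1
G(18) = mex{1,1} = 0
G(19) = mex{0,0} = 1
G(20) = mex{1,1} = 0
G(21) = mex{0,0} = 1
G_A(21) = 1.
Pile B, S = {3, 7, 8}:
G(0) = 0
G(1) = mex{} = 0
G(2) = mex{} = 0
G(3) = mex{0} = 1
G(4) = mex{0} = 1
G(5) = mex{0} = 1
G(6) = mex{1} = 0
G(7) = mex{1,0} = 2
G(8) = mex{1,0,0} = 2
G(9) = mex{0,0,0} = 1
G(10) = mex{2,1,0} = 3
G(11) = mex{2,1,1} = 0
G(12) = mex{1,1,1} = 0
G(13) = mex{3,0,1} = 2
G(14) = mex{0,2,0} = 1
G(15) = mex{0,2,2} = 1
G(16) = mex{2,1,2} = 0
G(17) = mex{1,3,1} = 0
G(18) = mex{1,0,3} = 2
G(19) = mex{0,0,0} = 1
G(20) = mex{0,2,0} = 1
G(21) = mex{2,1,2} = 0
G(22) = mex{1,1,1} = 0
G(23) = mex{1,0,1} = 2
G(24) = mex{0,0,0} = 1
G(25) = mex{0,2,0} = 1
G(26) = mex{2,1,2} = 0
G_B(26) = 0.
Pile C, S = {3, 4, 7, 8, 9}:
G(0) = 0
G(1) = mex{} = 0
G(2) = mex{} = 0
G(3) = mex{0} = 1
G(4) = mex{0,0} = 1
G(5) = mex{0,0} = 1
G(6) = mex{1,0} = 2
G(7) = mex{1,1,0} = 2
G(8) = mex{1,1,0,0} = 2
G(9) = mex{2,1,0,0,0} = 3
G(10) = mex{2,2,1,0,0} = 3
G(11) = mex{2,2,1,1,0} = 3
G(12) = mex{3,2,1,1,1} = 0
G(13) = mex{3,3,2,1,1} = 0
G_C(13) = 0.
Combined Grundy value = 1 ⊕ 0 ⊕ 0 = 1.

1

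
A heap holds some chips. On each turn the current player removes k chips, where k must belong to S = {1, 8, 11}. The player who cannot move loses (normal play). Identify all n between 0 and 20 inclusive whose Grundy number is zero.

0, 2, 4, 6, 9, 16, 18

n :  0  1  2  3  4  5  6  7  8  9 10 11 12 13 14 15 16 17 18 19 20
G :  0  1  0  1  0  1  0  1  2  0  1  2  3  2  3  2  0  1  0  1  2
P-positions are exactly the n with G(n) = 0.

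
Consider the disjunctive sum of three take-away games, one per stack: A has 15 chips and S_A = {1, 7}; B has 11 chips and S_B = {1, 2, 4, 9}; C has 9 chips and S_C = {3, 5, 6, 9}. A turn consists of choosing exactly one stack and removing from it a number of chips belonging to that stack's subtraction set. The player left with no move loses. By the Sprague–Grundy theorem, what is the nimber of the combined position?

Stack A, S = {1, 7}:
n :  0  1  2  3  4  5  6  7  8  9 10 11 12 13 14 15
G :  0  1  0  1  0  1  0  1  0  1  0  1  0  1  0  1
G_A(15) = 1.
Stack B, S = {1, 2, 4, 9}:
G(0) = 0
G(1) = mex{0} = 1
G(2) = mex{1,0} = 2
G(3) = mex{2,1} = 0
G(4) = mex{0,2,0} = 1
G(5) = mex{1,0,1} = 2
G(6) = mex{2,1,2} = 0
G(7) = mex{0,2,0} = 1
G(8) = mex{1,0,1} = 2
G(9) = mex{2,1,2,0} = 3
G(10) = mex{3,2,0,1} = 4
G(11) = mex{4,3,1,2} = 0
G_B(11) = 0.
Stack C, S = {3, 5, 6, 9}:
G(0) = 0
G(1) = mex{} = 0
G(2) = mex{} = 0
G(3) = mex{0} = 1
G(4) = mex{0} = 1
G(5) = mex{0,0} = 1
G(6) = mex{1,0,0} = 2
G(7) = mex{1,0,0} = 2
G(8) = mex{1,1,0} = 2
G(9) = mex{2,1,1,0} = 3
G_C(9) = 3.
Combined Grundy value = 1 ⊕ 0 ⊕ 3 = 2.

2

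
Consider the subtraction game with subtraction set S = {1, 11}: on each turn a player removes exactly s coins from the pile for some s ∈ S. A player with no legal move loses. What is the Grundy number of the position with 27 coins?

n :  0  1  2  3  4  5  6  7  8  9 10 11 12 13 14 15 16 17 18 19 20 21 22 23 24 25 26 27
G :  0  1  0  1  0  1  0  1  0  1  0  1  0  1  0  1  0  1  0  1  0  1  0  1  0  1  0  1

1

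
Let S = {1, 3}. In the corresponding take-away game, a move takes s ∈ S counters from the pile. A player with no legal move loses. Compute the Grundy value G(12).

G(0) = 0
G(1) = mex{0} = 1
G(2) = mex{1} = 0
G(3) = mex{0,0} = 1
G(4) = mex{1,1} = 0
G(5) = mex{0,0} = 1
G(6) = mex{1,1} = 0
G(7) = mex{0,0} = 1
G(8) = mex{1,1} = 0
G(9) = mex{0,0} = 1
G(10) = mex{1,1} = 0
G(11) = mex{0,0} = 1
G(12) = mex{1,1} = 0

0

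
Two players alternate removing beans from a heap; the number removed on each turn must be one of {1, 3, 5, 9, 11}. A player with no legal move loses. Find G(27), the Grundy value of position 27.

n :  0  1  2  3  4  5  6  7  8  9 10 11 12 13 14 15 16 17 18 19 20 21 22 23 24 25 26 27
G :  0  1  0  1  0  1  0  1  0  1  0  1  0  1  0  1  0  1  0  1  0  1  0  1  0  1  0  1

1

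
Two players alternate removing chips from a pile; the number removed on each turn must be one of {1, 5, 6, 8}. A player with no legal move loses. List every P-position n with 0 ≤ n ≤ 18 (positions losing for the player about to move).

0, 2, 4, 11, 13, 15

n :  0  1  2  3  4  5  6  7  8  9 10 11 12 13 14 15 16 17 18
G :  0  1  0  1  0  1  2  3  2  3  2  0  1  0  1  0  1  2  3
P-positions are exactly the n with G(n) = 0.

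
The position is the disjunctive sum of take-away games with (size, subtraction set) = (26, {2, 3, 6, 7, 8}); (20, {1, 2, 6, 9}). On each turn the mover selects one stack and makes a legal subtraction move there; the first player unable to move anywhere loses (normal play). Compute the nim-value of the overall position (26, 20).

2

Stack A, S = {2, 3, 6, 7, 8}:
n :  0  1  2  3  4  5  6  7  8  9 10 11 12 13 14 15 16 17 18 19 20 21 22 23 24 25 26
G :  0  0  1  1  2  0  3  1  2  2  0  3  1  2  0  0  1  1  2  0  3  1  2  2  0  3  1
G_A(26) = 1.
Stack B, S = {1, 2, 6, 9}:
n :  0  1  2  3  4  5  6  7  8  9 10 11 12 13 14 15 16 17 18 19 20
G :  0  1  2  0  1  2  3  0  1  2  0  1  2  3  0  1  2  0  1  2  3
G_B(20) = 3.
Combined Grundy value = 1 ⊕ 3 = 2.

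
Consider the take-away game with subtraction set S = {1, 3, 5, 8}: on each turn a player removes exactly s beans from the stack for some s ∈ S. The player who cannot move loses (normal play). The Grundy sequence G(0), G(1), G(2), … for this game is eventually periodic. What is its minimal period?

n :  0  1  2  3  4  5  6  7  8  9 10 11 12 13 14 15 16 17 18 19 20 21 22 23 24 25 26 27
G :  0  1  0  1  0  1  0  1  2  3  2  3  2  0  1  0  1  0  1  0  1  2  3  2  3  2  0  1
G(n+13) = G(n) holds for n = 0,…,7 (a full window of length max(S) = 8), so the sequence is purely periodic with period 13.

13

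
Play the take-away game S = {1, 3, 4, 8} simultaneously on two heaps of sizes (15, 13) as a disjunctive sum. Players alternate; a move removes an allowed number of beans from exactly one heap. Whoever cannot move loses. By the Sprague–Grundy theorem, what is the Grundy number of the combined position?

3

All heaps use S = {1, 3, 4, 8}:
n :  0  1  2  3  4  5  6  7  8  9 10 11 12 13 14 15
G :  0  1  0  1  2  3  2  0  1  0  1  2  3  2  0  1
Heap A: G(15) = 1.
Heap B: G(13) = 2.
Combined Grundy value = 1 ⊕ 2 = 3.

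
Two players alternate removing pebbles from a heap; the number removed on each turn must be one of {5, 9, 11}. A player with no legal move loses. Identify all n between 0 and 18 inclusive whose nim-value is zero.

G(0) = 0
G(1) = mex{} = 0
G(2) = mex{} = 0
G(3) = mex{} = 0
G(4) = mex{} = 0
G(5) = mex{0} = 1
G(6) = mex{0} = 1
G(7) = mex{0} = 1
G(8) = mex{0} = 1
G(9) = mex{0,0} = 1
G(10) = mex{1,0} = 2
G(11) = mex{1,0,0} = 2
G(12) = mex{1,0,0} = 2
G(13) = mex{1,0,0} = 2
G(14) = mex{1,1,0} = 2
G(15) = mex{2,1,0} = 3
G(16) = mex{2,1,1} = 0
G(17) = mex{2,1,1} = 0
G(18) = mex{2,1,1} = 0
P-positions are exactly the n with G(n) = 0.

0, 1, 2, 3, 4, 16, 17, 18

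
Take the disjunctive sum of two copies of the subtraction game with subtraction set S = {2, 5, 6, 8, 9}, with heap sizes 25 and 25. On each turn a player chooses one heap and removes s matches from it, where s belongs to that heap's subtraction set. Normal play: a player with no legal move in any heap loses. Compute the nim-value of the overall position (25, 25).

All heaps use S = {2, 5, 6, 8, 9}:
n :  0  1  2  3  4  5  6  7  8  9 10 11 12 13 14 15 16 17 18 19 20 21 22 23 24 25
G :  0  0  1  1  0  2  1  3  2  2  3  0  2  1  0  0  1  1  0  2  1  3  2  2  3  0
Heap A: G(25) = 0.
Heap B: G(25) = 0.
Combined Grundy value = 0 ⊕ 0 = 0.

0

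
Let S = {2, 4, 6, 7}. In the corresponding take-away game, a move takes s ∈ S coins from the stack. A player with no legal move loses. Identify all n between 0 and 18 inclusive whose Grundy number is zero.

n :  0  1  2  3  4  5  6  7  8  9 10 11 12 13 14 15 16 17 18
G :  0  0  1  1  2  2  3  3  4  0  0  1  1  2  2  3  3  4  0
P-positions are exactly the n with G(n) = 0.

0, 1, 9, 10, 18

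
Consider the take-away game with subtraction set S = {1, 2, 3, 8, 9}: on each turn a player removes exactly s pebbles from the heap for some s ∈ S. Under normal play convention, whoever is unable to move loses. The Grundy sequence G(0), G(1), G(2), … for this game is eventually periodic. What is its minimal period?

n :  0  1  2  3  4  5  6  7  8  9 10 11 12 13 14 15 16 17 18 19 20 21
G :  0  1  2  3  0  1  2  3  4  5  0  1  2  3  0  1  2  3  4  5  0  1
G(n+10) = G(n) holds for n = 0,…,8 (a full window of length max(S) = 9), so the sequence is purely periodic with period 10.

10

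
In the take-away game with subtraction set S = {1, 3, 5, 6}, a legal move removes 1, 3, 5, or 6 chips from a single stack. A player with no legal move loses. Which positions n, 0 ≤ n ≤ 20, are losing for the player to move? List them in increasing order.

0, 2, 4, 11, 13, 15

G(0) = 0
G(1) = mex{0} = 1
G(2) = mex{1} = 0
G(3) = mex{0,0} = 1
G(4) = mex{1,1} = 0
G(5) = mex{0,0,0} = 1
G(6) = mex{1,1,1,0} = 2
G(7) = mex{2,0,0,1} = 3
G(8) = mex{3,1,1,0} = 2
G(9) = mex{2,2,0,1} = 3
G(10) = mex{3,3,1,0} = 2
G(11) = mex{2,2,2,1} = 0
G(12) = mex{0,3,3,2} = 1
G(13) = mex{1,2,2,3} = 0
G(14) = mex{0,0,3,2} = 1
G(15) = mex{1,1,2,3} = 0
G(16) = mex{0,0,0,2} = 1
G(17) = mex{1,1,1,0} = 2
G(18) = mex{2,0,0,1} = 3
G(19) = mex{3,1,1,0} = 2
G(20) = mex{2,2,0,1} = 3
P-positions are exactly the n with G(n) = 0.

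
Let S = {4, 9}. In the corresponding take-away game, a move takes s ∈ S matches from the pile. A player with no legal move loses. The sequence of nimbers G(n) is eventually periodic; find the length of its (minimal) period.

G(0) = 0
G(1) = mex{} = 0
G(2) = mex{} = 0
G(3) = mex{} = 0
G(4) = mex{0} = 1
G(5) = mex{0} = 1
G(6) = mex{0} = 1
G(7) = mex{0} = 1
G(8) = mex{1} = 0
G(9) = mex{1,0} = 2
G(10) = mex{1,0} = 2
G(11) = mex{1,0} = 2
G(12) = mex{0,0} = 1
G(13) = mex{2,1} = 0
G(14) = mex{2,1} = 0
G(15) = mex{2,1} = 0
G(16) = mex{1,1} = 0
G(17) = mex{0,0} = 1
G(18) = mex{0,2} = 1
G(19) = mex{0,2} = 1
G(20) = mex{0,2} = 1
G(21) = mex{1,1} = 0
G(22) = mex{1,0} = 2
G(23) = mex{1,0} = 2
G(24) = mex{1,0} = 2
G(25) = mex{0,0} = 1
G(26) = mex{2,1} = 0
G(27) = mex{2,1} = 0
G(n+13) = G(n) holds for n = 0,…,8 (a full window of length max(S) = 9), so the sequence is purely periodic with period 13.

13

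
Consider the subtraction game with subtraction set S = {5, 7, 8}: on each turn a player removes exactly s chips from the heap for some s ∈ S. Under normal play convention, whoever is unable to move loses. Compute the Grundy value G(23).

n :  0  1  2  3  4  5  6  7  8  9 10 11 12 13 14 15 16 17 18 19 20 21 22 23
G :  0  0  0  0  0  1  1  1  1  1  2  2  2  0  0  0  0  0  1  1  1  1  1  2

2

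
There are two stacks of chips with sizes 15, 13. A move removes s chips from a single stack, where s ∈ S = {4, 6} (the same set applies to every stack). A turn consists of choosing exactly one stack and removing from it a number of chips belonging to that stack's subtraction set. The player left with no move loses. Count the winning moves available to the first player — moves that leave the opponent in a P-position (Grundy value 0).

All stacks use S = {4, 6}:
n :  0  1  2  3  4  5  6  7  8  9 10 11 12 13 14 15
G :  0  0  0  0  1  1  1  1  2  2  0  0  0  0  1  1
Stack A: G(15) = 1.
Stack B: G(13) = 0.
Combined Grundy value = 1 ⊕ 0 = 1.
A winning move leaves total XOR = 0, i.e. changes one component's Grundy value g to g ⊕ X where X is the current total.
Stack A: need g' = 1⊕1 = 0. Options: 15−4→G=0, 15−6→G=2. Hits: 1.
Stack B: need g' = 0⊕1 = 1. Options: 13−4→G=2, 13−6→G=1. Hits: 1.

2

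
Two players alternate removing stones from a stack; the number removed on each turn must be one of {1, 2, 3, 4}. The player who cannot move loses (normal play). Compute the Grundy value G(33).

G(0) = 0
G(1) = mex{0} = 1
G(2) = mex{1,0} = 2
G(3) = mex{2,1,0} = 3
G(4) = mex{3,2,1,0} = 4
G(5) = mex{4,3,2,1} = 0
G(6) = mex{0,4,3,2} = 1
G(7) = mex{1,0,4,3} = 2
G(8) = mex{2,1,0,4} = 3
G(9) = mex{3,2,1,0} = 4
G(10) = mex{4,3,2,1} = 0
G(11) = mex{0,4,3,2} = 1
G(12) = mex{1,0,4,3} = 2
G(13) = mex{2,1,0,4} = 3
G(14) = mex{3,2,1,0} = 4
G(15) = mex{4,3,2,1} = 0
G(16) = mex{0,4,3,2} = 1
G(17) = mex{1,0,4,3} = 2
G(18) = mex{2,1,0,4} = 3
G(19) = mex{3,2,1,0} = 4
G(20) = mex{4,3,2,1} = 0
G(21) = mex{0,4,3,2} = 1
G(22) = mex{1,0,4,3} = 2
G(23) = mex{2,1,0,4} = 3
G(24) = mex{3,2,1,0} = 4
G(25) = mex{4,3,2,1} = 0
G(26) = mex{0,4,3,2} = 1
G(27) = mex{1,0,4,3} = 2
G(28) = mex{2,1,0,4} = 3
G(29) = mex{3,2,1,0} = 4
G(30) = mex{4,3,2,1} = 0
G(31) = mex{0,4,3,2} = 1
G(32) = mex{1,0,4,3} = 2
G(33) = mex{2,1,0,4} = 3

3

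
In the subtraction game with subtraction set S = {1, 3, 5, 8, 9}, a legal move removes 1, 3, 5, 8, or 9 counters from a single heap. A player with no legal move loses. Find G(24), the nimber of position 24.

G(0) = 0
G(1) = mex{0} = 1
G(2) = mex{1} = 0
G(3) = mex{0,0} = 1
G(4) = mex{1,1} = 0
G(5) = mex{0,0,0} = 1
G(6) = mex{1,1,1} = 0
G(7) = mex{0,0,0} = 1
G(8) = mex{1,1,1,0} = 2
G(9) = mex{2,0,0,1,0} = 3
G(10) = mex{3,1,1,0,1} = 2
G(11) = mex{2,2,0,1,0} = 3
G(12) = mex{3,3,1,0,1} = 2
G(13) = mex{2,2,2,1,0} = 3
G(14) = mex{3,3,3,0,1} = 2
G(15) = mex{2,2,2,1,0} = 3
G(16) = mex{3,3,3,2,1} = 0
G(17) = mex{0,2,2,3,2} = 1
G(18) = mex{1,3,3,2,3} = 0
G(19) = mex{0,0,2,3,2} = 1
G(20) = mex{1,1,3,2,3} = 0
G(21) = mex{0,0,0,3,2} = 1
G(22) = mex{1,1,1,2,3} = 0
G(23) = mex{0,0,0,3,2} = 1
G(24) = mex{1,1,1,0,3} = 2

2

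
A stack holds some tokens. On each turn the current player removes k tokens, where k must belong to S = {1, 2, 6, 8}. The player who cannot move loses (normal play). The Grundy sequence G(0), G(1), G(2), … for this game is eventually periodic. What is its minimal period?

n :  0  1  2  3  4  5  6  7  8  9 10 11 12 13 14 15 16
G :  0  1  2  0  1  2  3  0  1  2  0  1  2  3  0  1  2
G(n+7) = G(n) holds for n = 0,…,7 (a full window of length max(S) = 8), so the sequence is purely periodic with period 7.

7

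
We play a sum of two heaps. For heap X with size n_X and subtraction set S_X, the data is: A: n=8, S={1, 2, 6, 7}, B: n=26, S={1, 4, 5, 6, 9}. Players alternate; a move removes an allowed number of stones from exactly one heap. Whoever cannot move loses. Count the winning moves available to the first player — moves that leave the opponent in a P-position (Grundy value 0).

3

Heap A, S = {1, 2, 6, 7}:
G(0) = 0
G(1) = mex{0} = 1
G(2) = mex{1,0} = 2
G(3) = mex{2,1} = 0
G(4) = mex{0,2} = 1
G(5) = mex{1,0} = 2
G(6) = mex{2,1,0} = 3
G(7) = mex{3,2,1,0} = 4
G(8) = mex{4,3,2,1} = 0
G_A(8) = 0.
Heap B, S = {1, 4, 5, 6, 9}:
G(0) = 0
G(1) = mex{0} = 1
G(2) = mex{1} = 0
G(3) = mex{0} = 1
G(4) = mex{1,0} = 2
G(5) = mex{2,1,0} = 3
G(6) = mex{3,0,1,0} = 2
G(7) = mex{2,1,0,1} = 3
G(8) = mex{3,2,1,0} = 4
G(9) = mex{4,3,2,1,0} = 5
G(10) = mex{5,2,3,2,1} = 0
G(11) = mex{0,3,2,3,0} = 1
G(12) = mex{1,4,3,2,1} = 0
G(13) = mex{0,5,4,3,2} = 1
G(14) = mex{1,0,5,4,3} = 2
G(15) = mex{2,1,0,5,2} = 3
G(16) = mex{3,0,1,0,3} = 2
G(17) = mex{2,1,0,1,4} = 3
G(18) = mex{3,2,1,0,5} = 4
G(19) = mex{4,3,2,1,0} = 5
G(20) = mex{5,2,3,2,1} = 0
G(21) = mex{0,3,2,3,0} = 1
G(22) = mex{1,4,3,2,1} = 0
G(23) = mex{0,5,4,3,2} = 1
G(24) = mex{1,0,5,4,3} = 2
G(25) = mex{2,1,0,5,2} = 3
G(26) = mex{3,0,1,0,3} = 2
G_B(26) = 2.
Combined Grundy value = 0 ⊕ 2 = 2.
A winning move leaves total XOR = 0, i.e. changes one component's Grundy value g to g ⊕ X where X is the current total.
Heap A: need g' = 0⊕2 = 2. Options: 8−1→G=4, 8−2→G=3, 8−6→G=2, 8−7→G=1. Hits: 1.
Heap B: need g' = 2⊕2 = 0. Options: 26−1→G=3, 26−4→G=0, 26−5→G=1, 26−6→G=0, 26−9→G=3. Hits: 2.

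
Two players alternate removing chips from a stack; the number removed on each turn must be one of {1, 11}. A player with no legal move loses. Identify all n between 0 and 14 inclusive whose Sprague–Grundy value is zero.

n :  0  1  2  3  4  5  6  7  8  9 10 11 12 13 14
G :  0  1  0  1  0  1  0  1  0  1  0  1  0  1  0
P-positions are exactly the n with G(n) = 0.

0, 2, 4, 6, 8, 10, 12, 14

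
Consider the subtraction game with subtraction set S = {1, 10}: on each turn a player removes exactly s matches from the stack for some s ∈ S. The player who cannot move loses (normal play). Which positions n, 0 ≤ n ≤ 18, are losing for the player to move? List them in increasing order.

n :  0  1  2  3  4  5  6  7  8  9 10 11 12 13 14 15 16 17 18
G :  0  1  0  1  0  1  0  1  0  1  2  0  1  0  1  0  1  0  1
P-positions are exactly the n with G(n) = 0.

0, 2, 4, 6, 8, 11, 13, 15, 17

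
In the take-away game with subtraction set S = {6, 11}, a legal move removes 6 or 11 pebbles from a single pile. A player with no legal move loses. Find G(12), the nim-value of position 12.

2

G(0) = 0
G(1) = mex{} = 0
G(2) = mex{} = 0
G(3) = mex{} = 0
G(4) = mex{} = 0
G(5) = mex{} = 0
G(6) = mex{0} = 1
G(7) = mex{0} = 1
G(8) = mex{0} = 1
G(9) = mex{0} = 1
G(10) = mex{0} = 1
G(11) = mex{0,0} = 1
G(12) = mex{1,0} = 2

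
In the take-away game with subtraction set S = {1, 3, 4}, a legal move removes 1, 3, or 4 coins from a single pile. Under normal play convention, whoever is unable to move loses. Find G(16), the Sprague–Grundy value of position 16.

0

n :  0  1  2  3  4  5  6  7  8  9 10 11 12 13 14 15 16
G :  0  1  0  1  2  3  2  0  1  0  1  2  3  2  0  1  0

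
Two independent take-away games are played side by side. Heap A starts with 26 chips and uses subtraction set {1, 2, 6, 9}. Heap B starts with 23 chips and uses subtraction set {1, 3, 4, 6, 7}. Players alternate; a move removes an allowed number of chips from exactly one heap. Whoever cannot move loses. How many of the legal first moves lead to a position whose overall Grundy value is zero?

2

Heap A, S = {1, 2, 6, 9}:
n :  0  1  2  3  4  5  6  7  8  9 10 11 12 13 14 15 16 17 18 19 20 21 22 23 24 25 26
G :  0  1  2  0  1  2  3  0  1  2  0  1  2  3  0  1  2  0  1  2  3  0  1  2  0  1  2
G_A(26) = 2.
Heap B, S = {1, 3, 4, 6, 7}:
n :  0  1  2  3  4  5  6  7  8  9 10 11 12 13 14 15 16 17 18 19 20 21 22 23
G :  0  1  0  1  2  3  2  3  4  5  0  1  0  1  2  3  2  3  4  5  0  1  0  1
G_B(23) = 1.
Combined Grundy value = 2 ⊕ 1 = 3.
A winning move leaves total XOR = 0, i.e. changes one component's Grundy value g to g ⊕ X where X is the current total.
Heap A: need g' = 2⊕3 = 1. Options: 26−1→G=1, 26−2→G=0, 26−6→G=3, 26−9→G=0. Hits: 1.
Heap B: need g' = 1⊕3 = 2. Options: 23−1→G=0, 23−3→G=0, 23−4→G=5, 23−6→G=3, 23−7→G=2. Hits: 1.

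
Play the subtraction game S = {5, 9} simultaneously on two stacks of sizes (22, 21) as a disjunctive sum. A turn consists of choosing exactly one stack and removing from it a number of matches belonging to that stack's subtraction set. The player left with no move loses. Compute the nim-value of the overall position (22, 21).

0

All stacks use S = {5, 9}:
n :  0  1  2  3  4  5  6  7  8  9 10 11 12 13 14 15 16 17 18 19 20 21 22
G :  0  0  0  0  0  1  1  1  1  1  2  2  2  2  0  0  0  0  0  1  1  1  1
Stack A: G(22) = 1.
Stack B: G(21) = 1.
Combined Grundy value = 1 ⊕ 1 = 0.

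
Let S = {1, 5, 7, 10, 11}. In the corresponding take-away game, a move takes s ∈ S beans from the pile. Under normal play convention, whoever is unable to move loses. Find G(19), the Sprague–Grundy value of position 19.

3

G(0) = 0
G(1) = mex{0} = 1
G(2) = mex{1} = 0
G(3) = mex{0} = 1
G(4) = mex{1} = 0
G(5) = mex{0,0} = 1
G(6) = mex{1,1} = 0
G(7) = mex{0,0,0} = 1
G(8) = mex{1,1,1} = 0
G(9) = mex{0,0,0} = 1
G(10) = mex{1,1,1,0} = 2
G(11) = mex{2,0,0,1,0} = 3
G(12) = mex{3,1,1,0,1} = 2
G(13) = mex{2,0,0,1,0} = 3
G(14) = mex{3,1,1,0,1} = 2
G(15) = mex{2,2,0,1,0} = 3
G(16) = mex{3,3,1,0,1} = 2
G(17) = mex{2,2,2,1,0} = 3
G(18) = mex{3,3,3,0,1} = 2
G(19) = mex{2,2,2,1,0} = 3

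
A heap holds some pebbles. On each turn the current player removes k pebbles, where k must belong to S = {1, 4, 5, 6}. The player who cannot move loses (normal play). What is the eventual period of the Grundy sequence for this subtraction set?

9

n :  0  1  2  3  4  5  6  7  8  9 10 11 12 13 14 15 16 17 18 19
G :  0  1  0  1  2  3  2  3  4  0  1  0  1  2  3  2  3  4  0  1
G(n+9) = G(n) holds for n = 0,…,5 (a full window of length max(S) = 6), so the sequence is purely periodic with period 9.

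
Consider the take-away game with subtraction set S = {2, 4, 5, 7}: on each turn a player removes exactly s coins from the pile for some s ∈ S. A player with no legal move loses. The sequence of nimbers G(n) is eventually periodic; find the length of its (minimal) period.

9

G(0) = 0
G(1) = mex{} = 0
G(2) = mex{0} = 1
G(3) = mex{0} = 1
G(4) = mex{1,0} = 2
G(5) = mex{1,0,0} = 2
G(6) = mex{2,1,0} = 3
G(7) = mex{2,1,1,0} = 3
G(8) = mex{3,2,1,0} = 4
G(9) = mex{3,2,2,1} = 0
G(10) = mex{4,3,2,1} = 0
G(11) = mex{0,3,3,2} = 1
G(12) = mex{0,4,3,2} = 1
G(13) = mex{1,0,4,3} = 2
G(14) = mex{1,0,0,3} = 2
G(15) = mex{2,1,0,4} = 3
G(16) = mex{2,1,1,0} = 3
G(17) = mex{3,2,1,0} = 4
G(18) = mex{3,2,2,1} = 0
G(19) = mex{4,3,2,1} = 0
G(n+9) = G(n) holds for n = 0,…,6 (a full window of length max(S) = 7), so the sequence is purely periodic with period 9.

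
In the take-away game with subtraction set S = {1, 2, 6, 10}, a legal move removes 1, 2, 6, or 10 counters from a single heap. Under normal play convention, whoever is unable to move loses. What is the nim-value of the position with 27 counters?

2

n :  0  1  2  3  4  5  6  7  8  9 10 11 12 13 14 15 16 17 18 19 20 21 22 23 24 25 26 27
G :  0  1  2  0  1  2  3  0  1  2  3  0  1  2  0  1  2  3  0  1  2  3  0  1  2  0  1  2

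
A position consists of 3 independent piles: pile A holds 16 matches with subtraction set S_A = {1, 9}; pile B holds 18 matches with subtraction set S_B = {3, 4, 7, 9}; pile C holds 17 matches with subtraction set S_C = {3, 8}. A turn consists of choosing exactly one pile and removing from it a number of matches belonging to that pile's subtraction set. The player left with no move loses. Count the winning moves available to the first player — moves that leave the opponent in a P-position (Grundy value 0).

1

Pile A, S = {1, 9}:
G(0) = 0
G(1) = mex{0} = 1
G(2) = mex{1} = 0
G(3) = mex{0} = 1
G(4) = mex{1} = 0
G(5) = mex{0} = 1
G(6) = mex{1} = 0
G(7) = mex{0} = 1
G(8) = mex{1} = 0
G(9) = mex{0,0} = 1
G(10) = mex{1,1} = 0
G(11) = mex{0,0} = 1
G(12) = mex{1,1} = 0
G(13) = mex{0,0} = 1
G(14) = mex{1,1} = 0
G(15) = mex{0,0} = 1
G(16) = mex{1,1} = 0
G_A(16) = 0.
Pile B, S = {3, 4, 7, 9}:
n :  0  1  2  3  4  5  6  7  8  9 10 11 12 13 14 15 16 17 18
G :  0  0  0  1  1  1  2  2  2  3  3  3  0  0  0  1  1  1  2
G_B(18) = 2.
Pile C, S = {3, 8}:
G(0) = 0
G(1) = mex{} = 0
G(2) = mex{} = 0
G(3) = mex{0} = 1
G(4) = mex{0} = 1
G(5) = mex{0} = 1
G(6) = mex{1} = 0
G(7) = mex{1} = 0
G(8) = mex{1,0} = 2
G(9) = mex{0,0} = 1
G(10) = mex{0,0} = 1
G(11) = mex{2,1} = 0
G(12) = mex{1,1} = 0
G(13) = mex{1,1} = 0
G(14) = mex{0,0} = 1
G(15) = mex{0,0} = 1
G(16) = mex{0,2} = 1
G(17) = mex{1,1} = 0
G_C(17) = 0.
Combined Grundy value = 0 ⊕ 2 ⊕ 0 = 2.
A winning move leaves total XOR = 0, i.e. changes one component's Grundy value g to g ⊕ X where X is the current total.
Pile A: need g' = 0⊕2 = 2. Options: 16−1→G=1, 16−9→G=1. Hits: 0.
Pile B: need g' = 2⊕2 = 0. Options: 18−3→G=1, 18−4→G=0, 18−7→G=3, 18−9→G=3. Hits: 1.
Pile C: need g' = 0⊕2 = 2. Options: 17−3→G=1, 17−8→G=1. Hits: 0.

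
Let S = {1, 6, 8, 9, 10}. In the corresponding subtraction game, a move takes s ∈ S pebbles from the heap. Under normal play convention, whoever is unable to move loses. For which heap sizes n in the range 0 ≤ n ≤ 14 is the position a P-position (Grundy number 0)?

G(0) = 0
G(1) = mex{0} = 1
G(2) = mex{1} = 0
G(3) = mex{0} = 1
G(4) = mex{1} = 0
G(5) = mex{0} = 1
G(6) = mex{1,0} = 2
G(7) = mex{2,1} = 0
G(8) = mex{0,0,0} = 1
G(9) = mex{1,1,1,0} = 2
G(10) = mex{2,0,0,1,0} = 3
G(11) = mex{3,1,1,0,1} = 2
G(12) = mex{2,2,0,1,0} = 3
G(13) = mex{3,0,1,0,1} = 2
G(14) = mex{2,1,2,1,0} = 3
P-positions are exactly the n with G(n) = 0.

0, 2, 4, 7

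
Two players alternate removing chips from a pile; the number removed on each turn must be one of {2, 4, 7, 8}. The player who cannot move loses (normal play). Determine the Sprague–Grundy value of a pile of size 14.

1

n :  0  1  2  3  4  5  6  7  8  9 10 11 12 13 14
G :  0  0  1  1  2  2  0  3  1  4  2  0  0  1  1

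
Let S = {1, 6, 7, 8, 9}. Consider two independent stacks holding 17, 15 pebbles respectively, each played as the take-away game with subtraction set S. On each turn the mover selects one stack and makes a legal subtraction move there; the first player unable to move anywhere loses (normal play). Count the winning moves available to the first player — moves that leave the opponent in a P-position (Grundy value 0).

All stacks use S = {1, 6, 7, 8, 9}:
G(0) = 0
G(1) = mex{0} = 1
G(2) = mex{1} = 0
G(3) = mex{0} = 1
G(4) = mex{1} = 0
G(5) = mex{0} = 1
G(6) = mex{1,0} = 2
G(7) = mex{2,1,0} = 3
G(8) = mex{3,0,1,0} = 2
G(9) = mex{2,1,0,1,0} = 3
G(10) = mex{3,0,1,0,1} = 2
G(11) = mex{2,1,0,1,0} = 3
G(12) = mex{3,2,1,0,1} = 4
G(13) = mex{4,3,2,1,0} = 5
G(14) = mex{5,2,3,2,1} = 0
G(15) = mex{0,3,2,3,2} = 1
G(16) = mex{1,2,3,2,3} = 0
G(17) = mex{0,3,2,3,2} = 1
Stack A: G(17) = 1.
Stack B: G(15) = 1.
Combined Grundy value = 1 ⊕ 1 = 0.
A winning move leaves total XOR = 0, i.e. changes one component's Grundy value g to g ⊕ X where X is the current total.
Stack A: target g' = 1⊕0 = 1, but every legal move changes the Grundy value (mex property), so 0 moves.
Stack B: target g' = 1⊕0 = 1, but every legal move changes the Grundy value (mex property), so 0 moves.

0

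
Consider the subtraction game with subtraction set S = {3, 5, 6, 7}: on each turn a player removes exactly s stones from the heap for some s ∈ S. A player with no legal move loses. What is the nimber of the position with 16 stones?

n :  0  1  2  3  4  5  6  7  8  9 10 11 12 13 14 15 16
G :  0  0  0  1  1  1  2  2  2  3  0  0  0  1  1  1  2

2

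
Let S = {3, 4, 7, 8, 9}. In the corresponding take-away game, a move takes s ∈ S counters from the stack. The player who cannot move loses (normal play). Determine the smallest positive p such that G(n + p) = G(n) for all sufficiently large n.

12

G(0) = 0
G(1) = mex{} = 0
G(2) = mex{} = 0
G(3) = mex{0} = 1
G(4) = mex{0,0} = 1
G(5) = mex{0,0} = 1
G(6) = mex{1,0} = 2
G(7) = mex{1,1,0} = 2
G(8) = mex{1,1,0,0} = 2
G(9) = mex{2,1,0,0,0} = 3
G(10) = mex{2,2,1,0,0} = 3
G(11) = mex{2,2,1,1,0} = 3
G(12) = mex{3,2,1,1,1} = 0
G(13) = mex{3,3,2,1,1} = 0
G(14) = mex{3,3,2,2,1} = 0
G(15) = mex{0,3,2,2,2} = 1
G(16) = mex{0,0,3,2,2} = 1
G(17) = mex{0,0,3,3,2} = 1
G(18) = mex{1,0,3,3,3} = 2
G(19) = mex{1,1,0,3,3} = 2
G(20) = mex{1,1,0,0,3} = 2
G(21) = mex{2,1,0,0,0} = 3
G(22) = mex{2,2,1,0,0} = 3
G(23) = mex{2,2,1,1,0} = 3
G(24) = mex{3,2,1,1,1} = 0
G(25) = mex{3,3,2,1,1} = 0
G(n+12) = G(n) holds for n = 0,…,8 (a full window of length max(S) = 9), so the sequence is purely periodic with period 12.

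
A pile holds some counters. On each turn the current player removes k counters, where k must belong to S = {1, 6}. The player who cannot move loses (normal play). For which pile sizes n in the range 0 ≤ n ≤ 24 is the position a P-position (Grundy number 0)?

G(0) = 0
G(1) = mex{0} = 1
G(2) = mex{1} = 0
G(3) = mex{0} = 1
G(4) = mex{1} = 0
G(5) = mex{0} = 1
G(6) = mex{1,0} = 2
G(7) = mex{2,1} = 0
G(8) = mex{0,0} = 1
G(9) = mex{1,1} = 0
G(10) = mex{0,0} = 1
G(11) = mex{1,1} = 0
G(12) = mex{0,2} = 1
G(13) = mex{1,0} = 2
G(14) = mex{2,1} = 0
G(15) = mex{0,0} = 1
G(16) = mex{1,1} = 0
G(17) = mex{0,0} = 1
G(18) = mex{1,1} = 0
G(19) = mex{0,2} = 1
G(20) = mex{1,0} = 2
G(21) = mex{2,1} = 0
G(22) = mex{0,0} = 1
G(23) = mex{1,1} = 0
G(24) = mex{0,0} = 1
P-positions are exactly the n with G(n) = 0.

0, 2, 4, 7, 9, 11, 14, 16, 18, 21, 23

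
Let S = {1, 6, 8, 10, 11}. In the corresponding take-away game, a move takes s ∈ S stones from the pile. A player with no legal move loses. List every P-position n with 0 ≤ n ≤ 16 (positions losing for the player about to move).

n :  0  1  2  3  4  5  6  7  8  9 10 11 12 13 14 15 16
G :  0  1  0  1  0  1  2  0  1  0  1  2  3  2  3  2  0
P-positions are exactly the n with G(n) = 0.

0, 2, 4, 7, 9, 16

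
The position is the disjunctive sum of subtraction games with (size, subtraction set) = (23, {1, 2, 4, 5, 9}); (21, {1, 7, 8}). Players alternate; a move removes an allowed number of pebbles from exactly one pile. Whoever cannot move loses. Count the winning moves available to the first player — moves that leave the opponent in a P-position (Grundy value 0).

Pile A, S = {1, 2, 4, 5, 9}:
n :  0  1  2  3  4  5  6  7  8  9 10 11 12 13 14 15 16 17 18 19 20 21 22 23
G :  0  1  2  0  1  2  0  1  2  3  4  5  3  0  1  2  0  1  2  0  1  2  3  4
G_A(23) = 4.
Pile B, S = {1, 7, 8}:
G(0) = 0
G(1) = mex{0} = 1
G(2) = mex{1} = 0
G(3) = mex{0} = 1
G(4) = mex{1} = 0
G(5) = mex{0} = 1
G(6) = mex{1} = 0
G(7) = mex{0,0} = 1
G(8) = mex{1,1,0} = 2
G(9) = mex{2,0,1} = 3
G(10) = mex{3,1,0} = 2
G(11) = mex{2,0,1} = 3
G(12) = mex{3,1,0} = 2
G(13) = mex{2,0,1} = 3
G(14) = mex{3,1,0} = 2
G(15) = mex{2,2,1} = 0
G(16) = mex{0,3,2} = 1
G(17) = mex{1,2,3} = 0
G(18) = mex{0,3,2} = 1
G(19) = mex{1,2,3} = 0
G(20) = mex{0,3,2} = 1
G(21) = mex{1,2,3} = 0
G_B(21) = 0.
Combined Grundy value = 4 ⊕ 0 = 4.
A winning move leaves total XOR = 0, i.e. changes one component's Grundy value g to g ⊕ X where X is the current total.
Pile A: need g' = 4⊕4 = 0. Options: 23−1→G=3, 23−2→G=2, 23−4→G=0, 23−5→G=2, 23−9→G=1. Hits: 1.
Pile B: need g' = 0⊕4 = 4. Options: 21−1→G=1, 21−7→G=2, 21−8→G=3. Hits: 0.

1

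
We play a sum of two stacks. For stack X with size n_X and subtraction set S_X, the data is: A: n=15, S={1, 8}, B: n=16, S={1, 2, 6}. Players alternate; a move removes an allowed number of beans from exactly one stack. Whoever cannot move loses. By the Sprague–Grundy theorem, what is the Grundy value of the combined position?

2

Stack A, S = {1, 8}:
n :  0  1  2  3  4  5  6  7  8  9 10 11 12 13 14 15
G :  0  1  0  1  0  1  0  1  2  0  1  0  1  0  1  0
G_A(15) = 0.
Stack B, S = {1, 2, 6}:
G(0) = 0
G(1) = mex{0} = 1
G(2) = mex{1,0} = 2
G(3) = mex{2,1} = 0
G(4) = mex{0,2} = 1
G(5) = mex{1,0} = 2
G(6) = mex{2,1,0} = 3
G(7) = mex{3,2,1} = 0
G(8) = mex{0,3,2} = 1
G(9) = mex{1,0,0} = 2
G(10) = mex{2,1,1} = 0
G(11) = mex{0,2,2} = 1
G(12) = mex{1,0,3} = 2
G(13) = mex{2,1,0} = 3
G(14) = mex{3,2,1} = 0
G(15) = mex{0,3,2} = 1
G(16) = mex{1,0,0} = 2
G_B(16) = 2.
Combined Grundy value = 0 ⊕ 2 = 2.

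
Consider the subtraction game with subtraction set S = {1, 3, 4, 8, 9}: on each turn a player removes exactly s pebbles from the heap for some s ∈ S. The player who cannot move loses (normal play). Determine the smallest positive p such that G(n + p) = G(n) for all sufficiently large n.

12

n :  0  1  2  3  4  5  6  7  8  9 10 11 12 13 14 15 16 17 18 19 20 21 22 23 24 25
G :  0  1  0  1  2  3  2  0  1  4  3  2  0  1  0  1  2  3  2  0  1  4  3  2  0  1
G(n+12) = G(n) holds for n = 0,…,8 (a full window of length max(S) = 9), so the sequence is purely periodic with period 12.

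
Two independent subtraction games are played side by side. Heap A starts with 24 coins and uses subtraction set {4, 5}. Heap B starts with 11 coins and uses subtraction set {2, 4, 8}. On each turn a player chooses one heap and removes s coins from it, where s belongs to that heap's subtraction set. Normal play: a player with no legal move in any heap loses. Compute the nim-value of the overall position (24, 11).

Heap A, S = {4, 5}:
G(0) = 0
G(1) = mex{} = 0
G(2) = mex{} = 0
G(3) = mex{} = 0
G(4) = mex{0} = 1
G(5) = mex{0,0} = 1
G(6) = mex{0,0} = 1
G(7) = mex{0,0} = 1
G(8) = mex{1,0} = 2
G(9) = mex{1,1} = 0
G(10) = mex{1,1} = 0
G(11) = mex{1,1} = 0
G(12) = mex{2,1} = 0
G(13) = mex{0,2} = 1
G(14) = mex{0,0} = 1
G(15) = mex{0,0} = 1
G(16) = mex{0,0} = 1
G(17) = mex{1,0} = 2
G(18) = mex{1,1} = 0
G(19) = mex{1,1} = 0
G(20) = mex{1,1} = 0
G(21) = mex{2,1} = 0
G(22) = mex{0,2} = 1
G(23) = mex{0,0} = 1
G(24) = mex{0,0} = 1
G_A(24) = 1.
Heap B, S = {2, 4, 8}:
G(0) = 0
G(1) = mex{} = 0
G(2) = mex{0} = 1
G(3) = mex{0} = 1
G(4) = mex{1,0} = 2
G(5) = mex{1,0} = 2
G(6) = mex{2,1} = 0
G(7) = mex{2,1} = 0
G(8) = mex{0,2,0} = 1
G(9) = mex{0,2,0} = 1
G(10) = mex{1,0,1} = 2
G(11) = mex{1,0,1} = 2
G_B(11) = 2.
Combined Grundy value = 1 ⊕ 2 = 3.

3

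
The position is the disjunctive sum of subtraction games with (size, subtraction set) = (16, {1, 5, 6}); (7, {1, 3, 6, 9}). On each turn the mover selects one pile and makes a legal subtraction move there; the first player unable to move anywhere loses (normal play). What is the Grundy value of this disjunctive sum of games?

Pile A, S = {1, 5, 6}:
n :  0  1  2  3  4  5  6  7  8  9 10 11 12 13 14 15 16
G :  0  1  0  1  0  1  2  3  2  3  2  0  1  0  1  0  1
G_A(16) = 1.
Pile B, S = {1, 3, 6, 9}:
n : 0 1 2 3 4 5 6 7
G : 0 1 0 1 0 1 2 3
G_B(7) = 3.
Combined Grundy value = 1 ⊕ 3 = 2.

2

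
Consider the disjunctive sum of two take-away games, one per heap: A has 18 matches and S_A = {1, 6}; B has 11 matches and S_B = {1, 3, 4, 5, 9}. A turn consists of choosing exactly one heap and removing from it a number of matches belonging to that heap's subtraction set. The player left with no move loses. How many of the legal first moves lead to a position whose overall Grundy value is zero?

5

Heap A, S = {1, 6}:
G(0) = 0
G(1) = mex{0} = 1
G(2) = mex{1} = 0
G(3) = mex{0} = 1
G(4) = mex{1} = 0
G(5) = mex{0} = 1
G(6) = mex{1,0} = 2
G(7) = mex{2,1} = 0
G(8) = mex{0,0} = 1
G(9) = mex{1,1} = 0
G(10) = mex{0,0} = 1
G(11) = mex{1,1} = 0
G(12) = mex{0,2} = 1
G(13) = mex{1,0} = 2
G(14) = mex{2,1} = 0
G(15) = mex{0,0} = 1
G(16) = mex{1,1} = 0
G(17) = mex{0,0} = 1
G(18) = mex{1,1} = 0
G_A(18) = 0.
Heap B, S = {1, 3, 4, 5, 9}:
n :  0  1  2  3  4  5  6  7  8  9 10 11
G :  0  1  0  1  2  3  2  3  0  1  0  1
G_B(11) = 1.
Combined Grundy value = 0 ⊕ 1 = 1.
A winning move leaves total XOR = 0, i.e. changes one component's Grundy value g to g ⊕ X where X is the current total.
Heap A: need g' = 0⊕1 = 1. Options: 18−1→G=1, 18−6→G=1. Hits: 2.
Heap B: need g' = 1⊕1 = 0. Options: 11−1→G=0, 11−3→G=0, 11−4→G=3, 11−5→G=2, 11−9→G=0. Hits: 3.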